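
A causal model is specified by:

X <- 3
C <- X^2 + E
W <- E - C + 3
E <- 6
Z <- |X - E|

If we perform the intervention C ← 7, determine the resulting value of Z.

do(C=7) replaces the equation C <- X^2 + E with the constant C = 7.
Z is not downstream of the intervention, so its value is determined by the original equations.
Z = |X - E|  [with X=3, E=6]  = 3

3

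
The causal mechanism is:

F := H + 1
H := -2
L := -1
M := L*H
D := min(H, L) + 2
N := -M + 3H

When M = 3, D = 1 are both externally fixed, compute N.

-9

The joint intervention fixes M = 3, D = 1, removing each variable's own equation.
N = -M + 3H  [with M=3, H=-2]  = -9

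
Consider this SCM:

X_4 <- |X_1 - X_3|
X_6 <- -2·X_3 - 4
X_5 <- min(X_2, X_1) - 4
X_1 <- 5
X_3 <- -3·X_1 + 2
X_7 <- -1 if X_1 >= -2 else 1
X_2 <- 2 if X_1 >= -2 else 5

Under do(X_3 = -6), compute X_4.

11

The intervention breaks the incoming arrows to X_3: X_3 <- -3·X_1 + 2 no longer applies, and X_3 = -6.
X_4 = |X_1 - X_3|  [with X_1=5, X_3=-6]  = 11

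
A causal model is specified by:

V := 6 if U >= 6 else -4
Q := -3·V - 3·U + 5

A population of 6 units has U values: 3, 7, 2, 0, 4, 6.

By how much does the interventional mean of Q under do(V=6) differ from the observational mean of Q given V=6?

8.5

The intervention sets V=6 in all 6 units regardless of U. Recomputing Q per unit gives -22, -34, -19, -13, -25, -31; average -24.
Observing V=6 restricts to units where V's equation naturally yields 6: U ∈ {7, 6}. In that subpopulation Q = -34, -31, mean -32.5.
Difference = -24 − (-32.5) = 8.5.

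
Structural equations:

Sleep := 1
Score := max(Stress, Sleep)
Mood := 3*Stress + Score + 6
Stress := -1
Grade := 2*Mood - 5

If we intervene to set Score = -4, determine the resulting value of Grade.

-7

do(Score=-4) replaces the equation Score := max(Stress, Sleep) with the constant Score = -4.
Mood = 3*Stress + Score + 6  [with Stress=-1, Score=-4]  = -1
Grade = 2*Mood - 5  [with Mood=-1]  = -7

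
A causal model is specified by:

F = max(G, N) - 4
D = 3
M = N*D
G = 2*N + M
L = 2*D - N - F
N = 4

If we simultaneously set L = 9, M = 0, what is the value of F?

4

Under do(L = 9, M = 0), each intervened variable's structural equation is replaced by its fixed value.
G = 2*N + M  [with N=4, M=0]  = 8
F = max(G, N) - 4  [with G=8, N=4]  = 4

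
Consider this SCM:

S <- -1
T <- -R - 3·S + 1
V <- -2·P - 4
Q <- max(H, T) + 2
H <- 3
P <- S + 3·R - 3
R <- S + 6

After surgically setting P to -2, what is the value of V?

Under do(P=-2), the mechanism P <- S + 3·R - 3 is discarded; P is fixed at -2.
V = -2·P - 4  [with P=-2]  = 0

0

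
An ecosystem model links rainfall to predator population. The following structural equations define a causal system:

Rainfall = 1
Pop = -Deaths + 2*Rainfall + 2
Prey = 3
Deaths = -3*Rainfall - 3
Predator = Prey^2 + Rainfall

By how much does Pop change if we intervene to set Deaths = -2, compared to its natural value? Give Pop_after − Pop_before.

-4

Intervening sets Deaths = -2 and removes its equation (Deaths = -3*Rainfall - 3).
Pop = -Deaths + 2*Rainfall + 2  [with Deaths=-2, Rainfall=1]  = 6
Without intervention: Deaths = -3*Rainfall - 3  [with Rainfall=1]  = -6; Pop = -Deaths + 2*Rainfall + 2  [with Deaths=-6, Rainfall=1]  = 10.
Change = 6 − 10 = -4.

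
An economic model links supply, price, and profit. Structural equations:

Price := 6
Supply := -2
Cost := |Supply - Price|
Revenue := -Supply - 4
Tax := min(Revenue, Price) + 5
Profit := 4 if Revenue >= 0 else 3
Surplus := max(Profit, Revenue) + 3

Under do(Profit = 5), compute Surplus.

8

Intervening sets Profit = 5 and removes its equation (Profit := 4 if Revenue >= 0 else 3).
Revenue = -Supply - 4  [with Supply=-2]  = -2
Surplus = max(Profit, Revenue) + 3  [with Profit=5, Revenue=-2]  = 8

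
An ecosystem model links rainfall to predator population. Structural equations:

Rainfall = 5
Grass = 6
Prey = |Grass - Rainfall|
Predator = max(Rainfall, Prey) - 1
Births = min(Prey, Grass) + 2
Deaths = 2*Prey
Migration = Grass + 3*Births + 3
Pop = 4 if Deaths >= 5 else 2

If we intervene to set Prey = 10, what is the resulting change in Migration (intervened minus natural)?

15

The intervention breaks the incoming arrows to Prey: Prey = |Grass - Rainfall| no longer applies, and Prey = 10.
Births = min(Prey, Grass) + 2  [with Prey=10, Grass=6]  = 8
Migration = Grass + 3*Births + 3  [with Grass=6, Births=8]  = 33
Without intervention: Prey = |Grass - Rainfall|  [with Grass=6, Rainfall=5]  = 1; Births = min(Prey, Grass) + 2  [with Prey=1, Grass=6]  = 3; Migration = Grass + 3*Births + 3  [with Grass=6, Births=3]  = 18.
Change = 33 − 18 = 15.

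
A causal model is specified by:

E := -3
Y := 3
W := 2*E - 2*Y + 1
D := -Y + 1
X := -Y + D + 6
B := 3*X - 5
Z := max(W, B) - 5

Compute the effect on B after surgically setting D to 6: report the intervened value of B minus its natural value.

24

Under do(D=6), the mechanism D := -Y + 1 is discarded; D is fixed at 6.
X = -Y + D + 6  [with Y=3, D=6]  = 9
B = 3*X - 5  [with X=9]  = 22
Without intervention: D = -Y + 1  [with Y=3]  = -2; X = -Y + D + 6  [with Y=3, D=-2]  = 1; B = 3*X - 5  [with X=1]  = -2.
Change = 22 − (-2) = 24.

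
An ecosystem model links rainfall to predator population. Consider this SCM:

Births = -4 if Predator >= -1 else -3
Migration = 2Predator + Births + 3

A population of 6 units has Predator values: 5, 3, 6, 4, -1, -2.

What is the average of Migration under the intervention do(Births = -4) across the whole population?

4

Every unit gets Births=-4 under the intervention. Migration values become 9, 5, 11, 7, -3, -5; E[Migration|do(Births=-4)] = 4.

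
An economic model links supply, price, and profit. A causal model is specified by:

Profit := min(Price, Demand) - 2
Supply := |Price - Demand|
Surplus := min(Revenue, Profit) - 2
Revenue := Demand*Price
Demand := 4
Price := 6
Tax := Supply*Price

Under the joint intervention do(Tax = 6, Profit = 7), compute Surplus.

Under do(Tax = 6, Profit = 7), each intervened variable's structural equation is replaced by its fixed value.
Revenue = Demand*Price  [with Demand=4, Price=6]  = 24
Surplus = min(Revenue, Profit) - 2  [with Revenue=24, Profit=7]  = 5

5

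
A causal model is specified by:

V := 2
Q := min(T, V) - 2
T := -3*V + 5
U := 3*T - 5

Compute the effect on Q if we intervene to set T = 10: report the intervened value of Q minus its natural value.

3

The intervention breaks the incoming arrows to T: T := -3*V + 5 no longer applies, and T = 10.
Q = min(T, V) - 2  [with T=10, V=2]  = 0
Without intervention: T = -3*V + 5  [with V=2]  = -1; Q = min(T, V) - 2  [with T=-1, V=2]  = -3.
Change = 0 − (-3) = 3.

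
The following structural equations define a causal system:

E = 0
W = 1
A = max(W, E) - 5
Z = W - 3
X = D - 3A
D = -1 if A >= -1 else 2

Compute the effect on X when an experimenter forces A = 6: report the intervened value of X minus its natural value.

do(A=6) replaces the equation A = max(W, E) - 5 with the constant A = 6.
D = -1 if A >= -1 else 2  [with A=6]  = -1
X = D - 3A  [with D=-1, A=6]  = -19
Without intervention: A = max(W, E) - 5  [with W=1, E=0]  = -4; D = -1 if A >= -1 else 2  [with A=-4]  = 2; X = D - 3A  [with D=2, A=-4]  = 14.
Change = -19 − 14 = -33.

-33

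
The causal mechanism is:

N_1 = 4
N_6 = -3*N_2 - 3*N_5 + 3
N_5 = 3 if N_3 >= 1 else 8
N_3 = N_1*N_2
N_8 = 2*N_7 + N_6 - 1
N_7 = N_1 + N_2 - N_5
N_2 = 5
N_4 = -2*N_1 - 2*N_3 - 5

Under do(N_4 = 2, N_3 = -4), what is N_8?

The joint intervention fixes N_4 = 2, N_3 = -4, removing each variable's own equation.
N_5 = 3 if N_3 >= 1 else 8  [with N_3=-4]  = 8
N_6 = -3*N_2 - 3*N_5 + 3  [with N_2=5, N_5=8]  = -36
N_7 = N_1 + N_2 - N_5  [with N_1=4, N_2=5, N_5=8]  = 1
N_8 = 2*N_7 + N_6 - 1  [with N_7=1, N_6=-36]  = -35

-35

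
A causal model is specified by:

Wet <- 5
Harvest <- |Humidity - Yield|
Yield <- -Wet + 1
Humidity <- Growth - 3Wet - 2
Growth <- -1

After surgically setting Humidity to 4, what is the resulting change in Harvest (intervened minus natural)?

do(Humidity=4) replaces the equation Humidity <- Growth - 3Wet - 2 with the constant Humidity = 4.
Yield = -Wet + 1  [with Wet=5]  = -4
Harvest = |Humidity - Yield|  [with Humidity=4, Yield=-4]  = 8
Without intervention: Humidity = Growth - 3Wet - 2  [with Growth=-1, Wet=5]  = -18; Yield = -Wet + 1  [with Wet=5]  = -4; Harvest = |Humidity - Yield|  [with Humidity=-18, Yield=-4]  = 14.
Change = 8 − 14 = -6.

-6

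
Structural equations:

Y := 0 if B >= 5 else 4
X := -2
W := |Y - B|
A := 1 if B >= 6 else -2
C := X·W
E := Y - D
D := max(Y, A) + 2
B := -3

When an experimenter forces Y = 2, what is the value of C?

The intervention breaks the incoming arrows to Y: Y := 0 if B >= 5 else 4 no longer applies, and Y = 2.
W = |Y - B|  [with Y=2, B=-3]  = 5
C = X·W  [with X=-2, W=5]  = -10

-10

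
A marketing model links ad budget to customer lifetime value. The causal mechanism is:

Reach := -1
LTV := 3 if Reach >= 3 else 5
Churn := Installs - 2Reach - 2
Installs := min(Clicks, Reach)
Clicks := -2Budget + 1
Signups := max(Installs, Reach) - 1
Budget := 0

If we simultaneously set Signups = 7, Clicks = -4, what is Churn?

The joint intervention fixes Signups = 7, Clicks = -4, removing each variable's own equation.
Installs = min(Clicks, Reach)  [with Clicks=-4, Reach=-1]  = -4
Churn = Installs - 2Reach - 2  [with Installs=-4, Reach=-1]  = -4

-4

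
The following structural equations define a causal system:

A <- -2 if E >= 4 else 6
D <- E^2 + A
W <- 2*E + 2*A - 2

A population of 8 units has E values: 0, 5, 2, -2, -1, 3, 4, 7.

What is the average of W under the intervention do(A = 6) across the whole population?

14.5

The intervention sets A=6 in all 8 units regardless of E. Recomputing W per unit gives 10, 20, 14, 6, 8, 16, 18, 24; average 14.5.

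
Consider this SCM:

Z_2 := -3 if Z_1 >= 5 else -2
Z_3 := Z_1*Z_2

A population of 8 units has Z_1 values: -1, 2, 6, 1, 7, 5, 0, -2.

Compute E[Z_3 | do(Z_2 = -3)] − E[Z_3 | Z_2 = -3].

11.25

Under do(Z_2=-3), Z_2's equation is replaced by Z_2=-3 for every unit. Per-unit Z_3: 3, -6, -18, -3, -21, -15, 0, 6. Mean = -6.75.
Observing Z_2=-3 restricts to units where Z_2's equation naturally yields -3: Z_1 ∈ {6, 7, 5}. In that subpopulation Z_3 = -18, -21, -15, mean -18.
Difference = -6.75 − (-18) = 11.25.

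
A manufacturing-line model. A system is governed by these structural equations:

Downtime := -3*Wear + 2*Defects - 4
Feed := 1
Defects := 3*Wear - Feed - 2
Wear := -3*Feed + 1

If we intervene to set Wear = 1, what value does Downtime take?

-7

Under do(Wear=1), the mechanism Wear := -3*Feed + 1 is discarded; Wear is fixed at 1.
Defects = 3*Wear - Feed - 2  [with Wear=1, Feed=1]  = 0
Downtime = -3*Wear + 2*Defects - 4  [with Wear=1, Defects=0]  = -7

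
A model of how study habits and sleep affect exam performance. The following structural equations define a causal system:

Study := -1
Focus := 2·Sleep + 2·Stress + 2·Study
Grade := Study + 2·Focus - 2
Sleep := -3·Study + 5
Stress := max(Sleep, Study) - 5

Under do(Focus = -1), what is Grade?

-5

Intervening sets Focus = -1 and removes its equation (Focus := 2·Sleep + 2·Stress + 2·Study).
Grade = Study + 2·Focus - 2  [with Study=-1, Focus=-1]  = -5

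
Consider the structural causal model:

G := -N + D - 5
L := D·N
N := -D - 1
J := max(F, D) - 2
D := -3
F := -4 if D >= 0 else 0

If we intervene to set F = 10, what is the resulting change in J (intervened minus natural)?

The intervention breaks the incoming arrows to F: F := -4 if D >= 0 else 0 no longer applies, and F = 10.
J = max(F, D) - 2  [with F=10, D=-3]  = 8
Without intervention: F = -4 if D >= 0 else 0  [with D=-3]  = 0; J = max(F, D) - 2  [with F=0, D=-3]  = -2.
Change = 8 − (-2) = 10.

10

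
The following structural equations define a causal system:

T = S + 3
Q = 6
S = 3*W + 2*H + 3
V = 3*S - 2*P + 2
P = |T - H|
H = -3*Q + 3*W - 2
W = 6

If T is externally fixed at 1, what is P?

3

The intervention breaks the incoming arrows to T: T = S + 3 no longer applies, and T = 1.
H = -3*Q + 3*W - 2  [with Q=6, W=6]  = -2
P = |T - H|  [with T=1, H=-2]  = 3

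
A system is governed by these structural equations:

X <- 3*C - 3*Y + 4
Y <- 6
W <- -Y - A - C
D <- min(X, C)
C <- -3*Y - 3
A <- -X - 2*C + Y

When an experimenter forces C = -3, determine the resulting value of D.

Under do(C=-3), the mechanism C <- -3*Y - 3 is discarded; C is fixed at -3.
X = 3*C - 3*Y + 4  [with C=-3, Y=6]  = -23
D = min(X, C)  [with X=-23, C=-3]  = -23

-23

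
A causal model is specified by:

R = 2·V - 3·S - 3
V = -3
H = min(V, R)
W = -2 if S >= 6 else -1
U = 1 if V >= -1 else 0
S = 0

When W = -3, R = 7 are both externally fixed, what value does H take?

The joint intervention fixes W = -3, R = 7, removing each variable's own equation.
H = min(V, R)  [with V=-3, R=7]  = -3

-3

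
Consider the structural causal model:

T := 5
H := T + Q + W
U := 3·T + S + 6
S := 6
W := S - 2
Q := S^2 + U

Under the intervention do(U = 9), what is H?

54

The intervention breaks the incoming arrows to U: U := 3·T + S + 6 no longer applies, and U = 9.
W = S - 2  [with S=6]  = 4
Q = S^2 + U  [with S=6, U=9]  = 45
H = T + Q + W  [with T=5, Q=45, W=4]  = 54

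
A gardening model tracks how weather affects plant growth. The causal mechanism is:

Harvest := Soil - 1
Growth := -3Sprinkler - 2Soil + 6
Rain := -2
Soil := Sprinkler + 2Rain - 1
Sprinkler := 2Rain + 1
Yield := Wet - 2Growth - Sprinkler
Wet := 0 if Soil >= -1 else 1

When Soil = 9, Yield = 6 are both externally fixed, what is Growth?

-3

The joint intervention fixes Soil = 9, Yield = 6, removing each variable's own equation.
Sprinkler = 2Rain + 1  [with Rain=-2]  = -3
Growth = -3Sprinkler - 2Soil + 6  [with Sprinkler=-3, Soil=9]  = -3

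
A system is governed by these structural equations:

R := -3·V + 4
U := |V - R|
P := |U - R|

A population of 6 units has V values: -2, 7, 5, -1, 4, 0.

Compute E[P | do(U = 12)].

do(U=12) breaks U's dependence on V. With U=12 fixed, P across the units is 2, 29, 23, 5, 20, 8, mean 14.5.

14.5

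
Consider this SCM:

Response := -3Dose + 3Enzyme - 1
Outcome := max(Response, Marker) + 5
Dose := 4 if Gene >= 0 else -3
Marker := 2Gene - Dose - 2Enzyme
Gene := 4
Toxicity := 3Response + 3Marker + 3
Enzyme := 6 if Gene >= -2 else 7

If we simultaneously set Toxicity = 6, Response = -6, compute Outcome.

-1

Setting Toxicity = 6, Response = -6 by intervention discards those variables' equations.
Dose = 4 if Gene >= 0 else -3  [with Gene=4]  = 4
Enzyme = 6 if Gene >= -2 else 7  [with Gene=4]  = 6
Marker = 2Gene - Dose - 2Enzyme  [with Gene=4, Dose=4, Enzyme=6]  = -8
Outcome = max(Response, Marker) + 5  [with Response=-6, Marker=-8]  = -1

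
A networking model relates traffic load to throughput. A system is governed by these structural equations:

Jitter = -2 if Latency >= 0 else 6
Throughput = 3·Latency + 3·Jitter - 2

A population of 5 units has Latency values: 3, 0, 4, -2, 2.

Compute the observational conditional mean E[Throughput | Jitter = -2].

Conditioning on Jitter=-2 selects the 4 unit(s) with Latency ∈ {3, 0, 4, 2}. Their Throughput values: 1, -8, 4, -2. Mean = -1.25.

-1.25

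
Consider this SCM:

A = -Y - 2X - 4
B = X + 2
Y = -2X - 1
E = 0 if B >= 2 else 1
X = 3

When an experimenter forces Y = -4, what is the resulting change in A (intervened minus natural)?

-3

Under do(Y=-4), the mechanism Y = -2X - 1 is discarded; Y is fixed at -4.
A = -Y - 2X - 4  [with Y=-4, X=3]  = -6
Without intervention: Y = -2X - 1  [with X=3]  = -7; A = -Y - 2X - 4  [with Y=-7, X=3]  = -3.
Change = -6 − (-3) = -3.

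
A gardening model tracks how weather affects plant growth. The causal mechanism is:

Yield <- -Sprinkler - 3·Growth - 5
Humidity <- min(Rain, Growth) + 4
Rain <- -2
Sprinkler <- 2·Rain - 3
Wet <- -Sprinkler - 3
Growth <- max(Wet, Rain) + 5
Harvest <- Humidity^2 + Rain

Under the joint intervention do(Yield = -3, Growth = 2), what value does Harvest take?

2

Under do(Yield = -3, Growth = 2), each intervened variable's structural equation is replaced by its fixed value.
Humidity = min(Rain, Growth) + 4  [with Rain=-2, Growth=2]  = 2
Harvest = Humidity^2 + Rain  [with Humidity=2, Rain=-2]  = 2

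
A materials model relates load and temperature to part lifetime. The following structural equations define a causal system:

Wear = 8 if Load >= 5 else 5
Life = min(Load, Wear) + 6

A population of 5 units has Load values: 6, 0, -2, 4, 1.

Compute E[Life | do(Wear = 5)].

The intervention sets Wear=5 in all 5 units regardless of Load. Recomputing Life per unit gives 11, 6, 4, 10, 7; average 7.6.

7.6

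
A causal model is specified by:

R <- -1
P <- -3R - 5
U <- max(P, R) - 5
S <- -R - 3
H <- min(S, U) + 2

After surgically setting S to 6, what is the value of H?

-4

Intervening sets S = 6 and removes its equation (S <- -R - 3).
P = -3R - 5  [with R=-1]  = -2
U = max(P, R) - 5  [with P=-2, R=-1]  = -6
H = min(S, U) + 2  [with S=6, U=-6]  = -4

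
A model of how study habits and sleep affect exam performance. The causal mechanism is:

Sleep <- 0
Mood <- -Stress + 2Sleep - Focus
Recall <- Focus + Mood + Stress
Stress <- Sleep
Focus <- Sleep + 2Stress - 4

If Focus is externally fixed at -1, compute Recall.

do(Focus=-1) replaces the equation Focus <- Sleep + 2Stress - 4 with the constant Focus = -1.
Stress = Sleep  [with Sleep=0]  = 0
Mood = -Stress + 2Sleep - Focus  [with Stress=0, Sleep=0, Focus=-1]  = 1
Recall = Focus + Mood + Stress  [with Focus=-1, Mood=1, Stress=0]  = 0

0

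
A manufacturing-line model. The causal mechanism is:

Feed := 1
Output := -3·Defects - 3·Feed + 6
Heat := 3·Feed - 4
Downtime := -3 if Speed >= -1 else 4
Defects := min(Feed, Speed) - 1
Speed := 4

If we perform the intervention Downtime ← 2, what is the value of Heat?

do(Downtime=2) replaces the equation Downtime := -3 if Speed >= -1 else 4 with the constant Downtime = 2.
Heat is not downstream of the intervention, so its value is determined by the original equations.
Heat = 3·Feed - 4  [with Feed=1]  = -1

-1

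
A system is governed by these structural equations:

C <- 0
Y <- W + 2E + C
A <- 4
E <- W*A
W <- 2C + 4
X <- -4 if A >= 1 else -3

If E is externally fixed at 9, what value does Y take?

22

Intervening sets E = 9 and removes its equation (E <- W*A).
W = 2C + 4  [with C=0]  = 4
Y = W + 2E + C  [with W=4, E=9, C=0]  = 22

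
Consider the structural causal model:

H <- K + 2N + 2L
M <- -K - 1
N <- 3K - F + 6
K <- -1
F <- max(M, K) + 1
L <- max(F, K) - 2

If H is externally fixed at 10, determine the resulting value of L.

-1

do(H=10) replaces the equation H <- K + 2N + 2L with the constant H = 10.
Since L is not a descendant of the intervened variable, it is unaffected.
M = -K - 1  [with K=-1]  = 0
F = max(M, K) + 1  [with M=0, K=-1]  = 1
L = max(F, K) - 2  [with F=1, K=-1]  = -1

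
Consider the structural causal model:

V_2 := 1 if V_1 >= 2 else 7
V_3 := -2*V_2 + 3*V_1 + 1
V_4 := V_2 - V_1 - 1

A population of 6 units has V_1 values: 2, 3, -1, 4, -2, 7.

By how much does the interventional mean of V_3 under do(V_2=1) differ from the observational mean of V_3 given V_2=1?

The intervention sets V_2=1 in all 6 units regardless of V_1. Recomputing V_3 per unit gives 5, 8, -4, 11, -7, 20; average 5.5.
E[V_3|V_2=1] averages over only the 4 units with V_2=1 (V_1 = 2, 3, 4, 7): V_3 = 5, 8, 11, 20, mean 11.
Difference = 5.5 − 11 = -5.5.

-5.5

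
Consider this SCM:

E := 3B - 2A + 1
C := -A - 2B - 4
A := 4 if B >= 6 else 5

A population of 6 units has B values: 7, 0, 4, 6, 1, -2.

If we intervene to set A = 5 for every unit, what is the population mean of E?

-1

Under do(A=5), A's equation is replaced by A=5 for every unit. Per-unit E: 12, -9, 3, 9, -6, -15. Mean = -1.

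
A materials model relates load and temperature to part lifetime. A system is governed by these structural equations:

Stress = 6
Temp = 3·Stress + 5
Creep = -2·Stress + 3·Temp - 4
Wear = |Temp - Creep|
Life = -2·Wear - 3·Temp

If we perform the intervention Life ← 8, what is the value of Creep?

53

do(Life=8) replaces the equation Life = -2·Wear - 3·Temp with the constant Life = 8.
Creep is not downstream of the intervention, so its value is determined by the original equations.
Temp = 3·Stress + 5  [with Stress=6]  = 23
Creep = -2·Stress + 3·Temp - 4  [with Stress=6, Temp=23]  = 53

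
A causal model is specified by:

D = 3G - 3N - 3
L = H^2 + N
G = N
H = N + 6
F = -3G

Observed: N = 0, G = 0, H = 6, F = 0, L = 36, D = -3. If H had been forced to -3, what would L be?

9

do(H=-3) replaces the equation H = N + 6 with the constant H = -3.
L = H^2 + N  [with H=-3, N=0]  = 9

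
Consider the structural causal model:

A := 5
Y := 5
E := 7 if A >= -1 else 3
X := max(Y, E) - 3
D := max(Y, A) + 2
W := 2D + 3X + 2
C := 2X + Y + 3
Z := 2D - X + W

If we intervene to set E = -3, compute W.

22

The intervention breaks the incoming arrows to E: E := 7 if A >= -1 else 3 no longer applies, and E = -3.
X = max(Y, E) - 3  [with Y=5, E=-3]  = 2
D = max(Y, A) + 2  [with Y=5, A=5]  = 7
W = 2D + 3X + 2  [with D=7, X=2]  = 22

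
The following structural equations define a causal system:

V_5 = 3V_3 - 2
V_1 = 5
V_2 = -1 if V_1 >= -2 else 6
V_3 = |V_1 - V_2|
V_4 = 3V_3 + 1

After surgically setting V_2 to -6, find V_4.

Under do(V_2=-6), the mechanism V_2 = -1 if V_1 >= -2 else 6 is discarded; V_2 is fixed at -6.
V_3 = |V_1 - V_2|  [with V_1=5, V_2=-6]  = 11
V_4 = 3V_3 + 1  [with V_3=11]  = 34

34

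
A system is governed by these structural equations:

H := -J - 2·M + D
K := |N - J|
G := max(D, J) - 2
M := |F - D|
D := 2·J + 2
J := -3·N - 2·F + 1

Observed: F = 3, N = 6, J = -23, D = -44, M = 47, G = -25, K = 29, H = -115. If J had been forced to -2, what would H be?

-10

The intervention breaks the incoming arrows to J: J := -3·N - 2·F + 1 no longer applies, and J = -2.
D = 2·J + 2  [with J=-2]  = -2
M = |F - D|  [with F=3, D=-2]  = 5
H = -J - 2·M + D  [with J=-2, M=5, D=-2]  = -10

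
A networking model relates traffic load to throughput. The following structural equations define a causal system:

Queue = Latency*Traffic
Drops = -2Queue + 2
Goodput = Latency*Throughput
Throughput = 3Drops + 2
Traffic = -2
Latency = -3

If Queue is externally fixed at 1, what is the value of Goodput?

-6

The intervention breaks the incoming arrows to Queue: Queue = Latency*Traffic no longer applies, and Queue = 1.
Drops = -2Queue + 2  [with Queue=1]  = 0
Throughput = 3Drops + 2  [with Drops=0]  = 2
Goodput = Latency*Throughput  [with Latency=-3, Throughput=2]  = -6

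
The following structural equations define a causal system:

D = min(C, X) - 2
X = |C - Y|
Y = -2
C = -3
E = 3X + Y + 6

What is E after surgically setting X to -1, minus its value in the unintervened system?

-6

The intervention breaks the incoming arrows to X: X = |C - Y| no longer applies, and X = -1.
E = 3X + Y + 6  [with X=-1, Y=-2]  = 1
Without intervention: X = |C - Y|  [with C=-3, Y=-2]  = 1; E = 3X + Y + 6  [with X=1, Y=-2]  = 7.
Change = 1 − 7 = -6.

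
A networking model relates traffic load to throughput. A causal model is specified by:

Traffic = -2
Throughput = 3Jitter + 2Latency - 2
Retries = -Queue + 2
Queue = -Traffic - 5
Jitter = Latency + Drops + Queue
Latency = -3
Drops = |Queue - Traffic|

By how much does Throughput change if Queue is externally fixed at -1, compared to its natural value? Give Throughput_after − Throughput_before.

The intervention breaks the incoming arrows to Queue: Queue = -Traffic - 5 no longer applies, and Queue = -1.
Drops = |Queue - Traffic|  [with Queue=-1, Traffic=-2]  = 1
Jitter = Latency + Drops + Queue  [with Latency=-3, Drops=1, Queue=-1]  = -3
Throughput = 3Jitter + 2Latency - 2  [with Jitter=-3, Latency=-3]  = -17
Without intervention: Queue = -Traffic - 5  [with Traffic=-2]  = -3; Drops = |Queue - Traffic|  [with Queue=-3, Traffic=-2]  = 1; Jitter = Latency + Drops + Queue  [with Latency=-3, Drops=1, Queue=-3]  = -5; Throughput = 3Jitter + 2Latency - 2  [with Jitter=-5, Latency=-3]  = -23.
Change = -17 − (-23) = 6.

6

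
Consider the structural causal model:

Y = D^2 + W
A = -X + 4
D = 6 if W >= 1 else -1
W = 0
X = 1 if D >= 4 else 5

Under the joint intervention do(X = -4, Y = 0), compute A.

The joint intervention fixes X = -4, Y = 0, removing each variable's own equation.
A = -X + 4  [with X=-4]  = 8

8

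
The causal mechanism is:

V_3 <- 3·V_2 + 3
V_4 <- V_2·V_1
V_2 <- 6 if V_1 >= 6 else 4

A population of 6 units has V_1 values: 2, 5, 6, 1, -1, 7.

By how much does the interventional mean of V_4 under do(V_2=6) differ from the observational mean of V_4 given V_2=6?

Under do(V_2=6), V_2's equation is replaced by V_2=6 for every unit. Per-unit V_4: 12, 30, 36, 6, -6, 42. Mean = 20.
E[V_4|V_2=6] averages over only the 2 units with V_2=6 (V_1 = 6, 7): V_4 = 36, 42, mean 39.
Difference = 20 − 39 = -19.

-19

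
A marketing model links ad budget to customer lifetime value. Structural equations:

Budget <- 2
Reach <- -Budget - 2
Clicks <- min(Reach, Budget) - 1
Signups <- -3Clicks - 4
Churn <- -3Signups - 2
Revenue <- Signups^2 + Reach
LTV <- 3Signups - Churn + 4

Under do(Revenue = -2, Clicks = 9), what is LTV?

-180

Under do(Revenue = -2, Clicks = 9), each intervened variable's structural equation is replaced by its fixed value.
Signups = -3Clicks - 4  [with Clicks=9]  = -31
Churn = -3Signups - 2  [with Signups=-31]  = 91
LTV = 3Signups - Churn + 4  [with Signups=-31, Churn=91]  = -180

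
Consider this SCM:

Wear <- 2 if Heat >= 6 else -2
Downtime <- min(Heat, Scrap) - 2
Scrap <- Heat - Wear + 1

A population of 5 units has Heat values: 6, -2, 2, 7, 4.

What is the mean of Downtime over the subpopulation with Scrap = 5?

E[Downtime|Scrap=5] averages over only the 2 units with Scrap=5 (Heat = 6, 2): Downtime = 3, 0, mean 1.5.

1.5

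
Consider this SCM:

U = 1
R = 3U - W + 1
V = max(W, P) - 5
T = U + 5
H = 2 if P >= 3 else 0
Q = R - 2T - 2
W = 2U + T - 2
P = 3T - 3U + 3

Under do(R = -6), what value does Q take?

-20

The intervention breaks the incoming arrows to R: R = 3U - W + 1 no longer applies, and R = -6.
T = U + 5  [with U=1]  = 6
Q = R - 2T - 2  [with R=-6, T=6]  = -20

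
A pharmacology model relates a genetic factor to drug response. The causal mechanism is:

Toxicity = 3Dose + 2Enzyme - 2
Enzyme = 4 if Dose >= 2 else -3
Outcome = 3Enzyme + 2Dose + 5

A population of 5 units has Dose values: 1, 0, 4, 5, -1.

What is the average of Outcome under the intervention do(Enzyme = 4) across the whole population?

The intervention sets Enzyme=4 in all 5 units regardless of Dose. Recomputing Outcome per unit gives 19, 17, 25, 27, 15; average 20.6.

20.6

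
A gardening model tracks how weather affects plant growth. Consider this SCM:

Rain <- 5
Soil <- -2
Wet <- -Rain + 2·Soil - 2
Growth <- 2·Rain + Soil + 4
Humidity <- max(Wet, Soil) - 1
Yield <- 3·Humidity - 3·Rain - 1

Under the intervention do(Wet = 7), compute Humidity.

do(Wet=7) replaces the equation Wet <- -Rain + 2·Soil - 2 with the constant Wet = 7.
Humidity = max(Wet, Soil) - 1  [with Wet=7, Soil=-2]  = 6

6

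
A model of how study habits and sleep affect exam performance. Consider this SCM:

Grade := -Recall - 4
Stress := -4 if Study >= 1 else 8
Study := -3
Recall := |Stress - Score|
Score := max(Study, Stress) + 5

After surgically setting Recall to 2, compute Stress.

8

The intervention breaks the incoming arrows to Recall: Recall := |Stress - Score| no longer applies, and Recall = 2.
Since Stress is not a descendant of the intervened variable, it is unaffected.
Stress = -4 if Study >= 1 else 8  [with Study=-3]  = 8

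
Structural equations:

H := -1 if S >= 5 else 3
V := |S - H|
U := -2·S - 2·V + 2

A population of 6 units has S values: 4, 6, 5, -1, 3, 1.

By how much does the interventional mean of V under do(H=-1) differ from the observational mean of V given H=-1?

-2.5

The intervention sets H=-1 in all 6 units regardless of S. Recomputing V per unit gives 5, 7, 6, 0, 4, 2; average 4.
Conditioning on H=-1 selects the 2 unit(s) with S ∈ {6, 5}. Their V values: 7, 6. Mean = 6.5.
Difference = 4 − 6.5 = -2.5.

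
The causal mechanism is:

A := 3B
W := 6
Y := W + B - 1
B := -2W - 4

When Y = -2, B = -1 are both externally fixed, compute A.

-3

The joint intervention fixes Y = -2, B = -1, removing each variable's own equation.
A = 3B  [with B=-1]  = -3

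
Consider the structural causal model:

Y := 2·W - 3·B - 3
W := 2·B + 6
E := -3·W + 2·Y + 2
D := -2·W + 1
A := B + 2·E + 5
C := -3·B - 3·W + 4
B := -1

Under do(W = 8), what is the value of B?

-1

Under do(W=8), the mechanism W := 2·B + 6 is discarded; W is fixed at 8.
B is not downstream of the intervention, so its value is determined by the original equations.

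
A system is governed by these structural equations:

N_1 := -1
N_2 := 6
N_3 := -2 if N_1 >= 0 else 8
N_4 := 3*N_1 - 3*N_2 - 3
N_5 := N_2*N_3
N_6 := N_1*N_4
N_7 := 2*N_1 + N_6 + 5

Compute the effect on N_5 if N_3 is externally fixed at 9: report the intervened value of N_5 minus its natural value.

do(N_3=9) replaces the equation N_3 := -2 if N_1 >= 0 else 8 with the constant N_3 = 9.
N_5 = N_2*N_3  [with N_2=6, N_3=9]  = 54
Without intervention: N_3 = -2 if N_1 >= 0 else 8  [with N_1=-1]  = 8; N_5 = N_2*N_3  [with N_2=6, N_3=8]  = 48.
Change = 54 − 48 = 6.

6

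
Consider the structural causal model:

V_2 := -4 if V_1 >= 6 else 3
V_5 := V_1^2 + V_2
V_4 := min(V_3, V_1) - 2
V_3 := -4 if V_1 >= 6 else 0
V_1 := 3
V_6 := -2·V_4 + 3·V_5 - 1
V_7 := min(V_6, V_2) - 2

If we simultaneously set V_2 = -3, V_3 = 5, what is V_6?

Under do(V_2 = -3, V_3 = 5), each intervened variable's structural equation is replaced by its fixed value.
V_4 = min(V_3, V_1) - 2  [with V_3=5, V_1=3]  = 1
V_5 = V_1^2 + V_2  [with V_1=3, V_2=-3]  = 6
V_6 = -2·V_4 + 3·V_5 - 1  [with V_4=1, V_5=6]  = 15

15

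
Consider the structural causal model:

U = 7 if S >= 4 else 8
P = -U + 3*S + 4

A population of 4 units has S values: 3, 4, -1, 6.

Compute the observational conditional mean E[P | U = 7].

Conditioning on U=7 selects the 2 unit(s) with S ∈ {4, 6}. Their P values: 9, 15. Mean = 12.

12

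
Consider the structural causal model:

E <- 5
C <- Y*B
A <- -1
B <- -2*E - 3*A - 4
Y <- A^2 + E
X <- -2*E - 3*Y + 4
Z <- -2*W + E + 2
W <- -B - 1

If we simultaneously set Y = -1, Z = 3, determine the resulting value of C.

11

Under do(Y = -1, Z = 3), each intervened variable's structural equation is replaced by its fixed value.
B = -2*E - 3*A - 4  [with E=5, A=-1]  = -11
C = Y*B  [with Y=-1, B=-11]  = 11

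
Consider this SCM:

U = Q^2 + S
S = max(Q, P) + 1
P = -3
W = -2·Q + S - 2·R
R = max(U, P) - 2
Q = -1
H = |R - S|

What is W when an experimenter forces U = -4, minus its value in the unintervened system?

8

Under do(U=-4), the mechanism U = Q^2 + S is discarded; U is fixed at -4.
S = max(Q, P) + 1  [with Q=-1, P=-3]  = 0
R = max(U, P) - 2  [with U=-4, P=-3]  = -5
W = -2·Q + S - 2·R  [with Q=-1, S=0, R=-5]  = 12
Without intervention: S = max(Q, P) + 1  [with Q=-1, P=-3]  = 0; U = Q^2 + S  [with Q=-1, S=0]  = 1; R = max(U, P) - 2  [with U=1, P=-3]  = -1; W = -2·Q + S - 2·R  [with Q=-1, S=0, R=-1]  = 4.
Change = 12 − 4 = 8.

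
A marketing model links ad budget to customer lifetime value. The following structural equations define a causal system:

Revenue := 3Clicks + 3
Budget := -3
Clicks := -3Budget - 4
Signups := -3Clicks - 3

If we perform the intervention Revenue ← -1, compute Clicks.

The intervention breaks the incoming arrows to Revenue: Revenue := 3Clicks + 3 no longer applies, and Revenue = -1.
Since Clicks is not a descendant of the intervened variable, it is unaffected.
Clicks = -3Budget - 4  [with Budget=-3]  = 5

5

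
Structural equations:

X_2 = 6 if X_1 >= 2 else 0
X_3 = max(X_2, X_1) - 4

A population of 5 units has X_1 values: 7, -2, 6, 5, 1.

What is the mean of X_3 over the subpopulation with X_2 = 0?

E[X_3|X_2=0] averages over only the 2 units with X_2=0 (X_1 = -2, 1): X_3 = -4, -3, mean -3.5.

-3.5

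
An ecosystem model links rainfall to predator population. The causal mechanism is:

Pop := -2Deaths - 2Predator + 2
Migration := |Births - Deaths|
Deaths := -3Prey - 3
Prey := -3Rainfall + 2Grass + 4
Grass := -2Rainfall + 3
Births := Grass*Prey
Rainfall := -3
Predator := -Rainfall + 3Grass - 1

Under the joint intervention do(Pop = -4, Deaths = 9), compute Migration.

270

Setting Pop = -4, Deaths = 9 by intervention discards those variables' equations.
Grass = -2Rainfall + 3  [with Rainfall=-3]  = 9
Prey = -3Rainfall + 2Grass + 4  [with Rainfall=-3, Grass=9]  = 31
Births = Grass*Prey  [with Grass=9, Prey=31]  = 279
Migration = |Births - Deaths|  [with Births=279, Deaths=9]  = 270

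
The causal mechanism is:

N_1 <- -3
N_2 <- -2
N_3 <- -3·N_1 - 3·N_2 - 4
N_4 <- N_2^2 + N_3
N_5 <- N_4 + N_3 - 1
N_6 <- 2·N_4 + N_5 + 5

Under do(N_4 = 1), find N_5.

11

Intervening sets N_4 = 1 and removes its equation (N_4 <- N_2^2 + N_3).
N_3 = -3·N_1 - 3·N_2 - 4  [with N_1=-3, N_2=-2]  = 11
N_5 = N_4 + N_3 - 1  [with N_4=1, N_3=11]  = 11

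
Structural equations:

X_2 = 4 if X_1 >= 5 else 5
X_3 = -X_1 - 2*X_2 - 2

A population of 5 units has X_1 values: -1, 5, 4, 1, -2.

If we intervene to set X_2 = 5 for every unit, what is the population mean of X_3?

-13.4

The intervention sets X_2=5 in all 5 units regardless of X_1. Recomputing X_3 per unit gives -11, -17, -16, -13, -10; average -13.4.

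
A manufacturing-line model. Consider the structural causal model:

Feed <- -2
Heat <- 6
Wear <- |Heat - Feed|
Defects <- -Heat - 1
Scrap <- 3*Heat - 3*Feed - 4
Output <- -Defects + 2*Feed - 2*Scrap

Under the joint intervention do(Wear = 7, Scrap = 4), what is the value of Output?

-5

Setting Wear = 7, Scrap = 4 by intervention discards those variables' equations.
Defects = -Heat - 1  [with Heat=6]  = -7
Output = -Defects + 2*Feed - 2*Scrap  [with Defects=-7, Feed=-2, Scrap=4]  = -5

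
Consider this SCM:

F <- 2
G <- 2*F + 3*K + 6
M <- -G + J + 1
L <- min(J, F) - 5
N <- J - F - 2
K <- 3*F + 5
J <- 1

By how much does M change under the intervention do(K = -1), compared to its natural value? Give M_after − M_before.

36

do(K=-1) replaces the equation K <- 3*F + 5 with the constant K = -1.
G = 2*F + 3*K + 6  [with F=2, K=-1]  = 7
M = -G + J + 1  [with G=7, J=1]  = -5
Without intervention: K = 3*F + 5  [with F=2]  = 11; G = 2*F + 3*K + 6  [with F=2, K=11]  = 43; M = -G + J + 1  [with G=43, J=1]  = -41.
Change = -5 − (-41) = 36.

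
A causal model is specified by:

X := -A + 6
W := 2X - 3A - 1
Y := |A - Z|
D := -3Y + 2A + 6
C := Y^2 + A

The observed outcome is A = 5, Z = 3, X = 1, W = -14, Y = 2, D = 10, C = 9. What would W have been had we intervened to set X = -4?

-24

The intervention breaks the incoming arrows to X: X := -A + 6 no longer applies, and X = -4.
W = 2X - 3A - 1  [with X=-4, A=5]  = -24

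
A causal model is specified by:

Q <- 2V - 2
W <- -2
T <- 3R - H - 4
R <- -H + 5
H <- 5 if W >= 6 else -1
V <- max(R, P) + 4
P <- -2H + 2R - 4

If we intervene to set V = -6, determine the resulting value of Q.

-14

Under do(V=-6), the mechanism V <- max(R, P) + 4 is discarded; V is fixed at -6.
Q = 2V - 2  [with V=-6]  = -14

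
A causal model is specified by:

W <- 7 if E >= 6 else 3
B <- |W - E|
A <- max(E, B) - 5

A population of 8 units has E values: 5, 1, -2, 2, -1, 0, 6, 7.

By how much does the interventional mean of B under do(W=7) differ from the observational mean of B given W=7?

4.25

do(W=7) breaks W's dependence on E. With W=7 fixed, B across the units is 2, 6, 9, 5, 8, 7, 1, 0, mean 4.75.
Conditioning on W=7 selects the 2 unit(s) with E ∈ {6, 7}. Their B values: 1, 0. Mean = 0.5.
Difference = 4.75 − 0.5 = 4.25.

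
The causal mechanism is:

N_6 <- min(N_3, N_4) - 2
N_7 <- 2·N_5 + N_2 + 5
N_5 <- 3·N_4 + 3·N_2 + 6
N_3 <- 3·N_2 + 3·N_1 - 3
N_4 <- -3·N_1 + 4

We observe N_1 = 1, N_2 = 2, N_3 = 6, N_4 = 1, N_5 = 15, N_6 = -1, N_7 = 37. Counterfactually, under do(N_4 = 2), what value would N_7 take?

43

The intervention breaks the incoming arrows to N_4: N_4 <- -3·N_1 + 4 no longer applies, and N_4 = 2.
N_5 = 3·N_4 + 3·N_2 + 6  [with N_4=2, N_2=2]  = 18
N_7 = 2·N_5 + N_2 + 5  [with N_5=18, N_2=2]  = 43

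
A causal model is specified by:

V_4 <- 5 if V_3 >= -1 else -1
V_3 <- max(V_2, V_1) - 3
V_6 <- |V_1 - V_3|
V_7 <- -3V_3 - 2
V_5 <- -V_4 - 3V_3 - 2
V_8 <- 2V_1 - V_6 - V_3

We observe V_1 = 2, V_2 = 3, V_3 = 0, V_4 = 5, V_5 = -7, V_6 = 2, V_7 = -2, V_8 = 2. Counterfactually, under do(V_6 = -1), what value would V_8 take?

5

Intervening sets V_6 = -1 and removes its equation (V_6 <- |V_1 - V_3|).
V_3 = max(V_2, V_1) - 3  [with V_2=3, V_1=2]  = 0
V_8 = 2V_1 - V_6 - V_3  [with V_1=2, V_6=-1, V_3=0]  = 5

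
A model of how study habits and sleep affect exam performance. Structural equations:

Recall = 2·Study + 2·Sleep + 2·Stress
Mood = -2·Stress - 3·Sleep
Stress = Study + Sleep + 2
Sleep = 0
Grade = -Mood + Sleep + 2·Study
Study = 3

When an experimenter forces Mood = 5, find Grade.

Under do(Mood=5), the mechanism Mood = -2·Stress - 3·Sleep is discarded; Mood is fixed at 5.
Grade = -Mood + Sleep + 2·Study  [with Mood=5, Sleep=0, Study=3]  = 1

1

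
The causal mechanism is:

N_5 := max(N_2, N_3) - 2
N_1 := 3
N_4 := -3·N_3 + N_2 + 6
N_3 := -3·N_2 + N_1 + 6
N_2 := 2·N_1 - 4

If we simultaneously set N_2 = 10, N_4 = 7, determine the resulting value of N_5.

8

Setting N_2 = 10, N_4 = 7 by intervention discards those variables' equations.
N_3 = -3·N_2 + N_1 + 6  [with N_2=10, N_1=3]  = -21
N_5 = max(N_2, N_3) - 2  [with N_2=10, N_3=-21]  = 8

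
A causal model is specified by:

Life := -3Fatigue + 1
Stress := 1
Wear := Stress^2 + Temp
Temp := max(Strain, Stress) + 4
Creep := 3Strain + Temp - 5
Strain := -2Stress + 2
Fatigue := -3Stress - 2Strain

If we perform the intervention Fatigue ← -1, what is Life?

Intervening sets Fatigue = -1 and removes its equation (Fatigue := -3Stress - 2Strain).
Life = -3Fatigue + 1  [with Fatigue=-1]  = 4

4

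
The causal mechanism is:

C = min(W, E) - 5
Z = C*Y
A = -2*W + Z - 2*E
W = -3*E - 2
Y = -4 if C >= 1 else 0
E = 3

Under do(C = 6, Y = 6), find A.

Setting C = 6, Y = 6 by intervention discards those variables' equations.
W = -3*E - 2  [with E=3]  = -11
Z = C*Y  [with C=6, Y=6]  = 36
A = -2*W + Z - 2*E  [with W=-11, Z=36, E=3]  = 52

52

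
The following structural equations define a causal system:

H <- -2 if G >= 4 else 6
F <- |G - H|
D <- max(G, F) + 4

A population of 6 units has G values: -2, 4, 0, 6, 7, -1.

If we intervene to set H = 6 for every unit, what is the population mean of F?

do(H=6) breaks H's dependence on G. With H=6 fixed, F across the units is 8, 2, 6, 0, 1, 7, mean 4.

4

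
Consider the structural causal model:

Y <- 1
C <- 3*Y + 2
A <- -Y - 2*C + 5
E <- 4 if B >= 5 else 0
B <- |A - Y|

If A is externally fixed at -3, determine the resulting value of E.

do(A=-3) replaces the equation A <- -Y - 2*C + 5 with the constant A = -3.
B = |A - Y|  [with A=-3, Y=1]  = 4
E = 4 if B >= 5 else 0  [with B=4]  = 0

0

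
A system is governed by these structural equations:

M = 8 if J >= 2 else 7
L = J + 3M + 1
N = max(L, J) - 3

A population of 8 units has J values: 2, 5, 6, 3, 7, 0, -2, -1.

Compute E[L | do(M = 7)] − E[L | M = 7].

Under do(M=7), M's equation is replaced by M=7 for every unit. Per-unit L: 24, 27, 28, 25, 29, 22, 20, 21. Mean = 24.5.
Observing M=7 restricts to units where M's equation naturally yields 7: J ∈ {0, -2, -1}. In that subpopulation L = 22, 20, 21, mean 21.
Difference = 24.5 − 21 = 3.5.

3.5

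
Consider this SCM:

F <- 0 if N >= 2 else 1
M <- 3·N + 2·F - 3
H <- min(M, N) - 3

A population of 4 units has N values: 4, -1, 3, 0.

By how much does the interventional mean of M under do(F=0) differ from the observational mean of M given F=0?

-6

do(F=0) breaks F's dependence on N. With F=0 fixed, M across the units is 9, -6, 6, -3, mean 1.5.
Conditioning on F=0 selects the 2 unit(s) with N ∈ {4, 3}. Their M values: 9, 6. Mean = 7.5.
Difference = 1.5 − 7.5 = -6.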